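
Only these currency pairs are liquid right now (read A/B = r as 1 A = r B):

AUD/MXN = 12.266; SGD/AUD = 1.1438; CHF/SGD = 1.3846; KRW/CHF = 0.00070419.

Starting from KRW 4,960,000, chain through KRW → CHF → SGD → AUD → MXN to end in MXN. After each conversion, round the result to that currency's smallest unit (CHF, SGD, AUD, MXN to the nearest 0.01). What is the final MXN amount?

KRW 4,960,000 × 0.00070419 = CHF 3,492.78
CHF 3,492.78 × 1.3846 = SGD 4,836.10
SGD 4,836.10 × 1.1438 = AUD 5,531.53
AUD 5,531.53 × 12.266 = MXN 67,849.75

MXN 67,849.75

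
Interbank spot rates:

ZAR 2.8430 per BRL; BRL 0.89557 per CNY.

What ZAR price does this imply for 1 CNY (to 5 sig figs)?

CNY/ZAR = 2.5461

1 CNY × 0.89557 = 0.89557 BRL
0.89557 BRL × 2.8430 = 2.54611 ZAR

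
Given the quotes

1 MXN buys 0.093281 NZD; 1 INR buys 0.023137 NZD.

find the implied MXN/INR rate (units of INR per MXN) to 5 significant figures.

1 MXN × 0.093281 = 0.093281 NZD
0.093281 NZD ÷ 0.023137 = 4.03168 INR

MXN/INR = 4.0317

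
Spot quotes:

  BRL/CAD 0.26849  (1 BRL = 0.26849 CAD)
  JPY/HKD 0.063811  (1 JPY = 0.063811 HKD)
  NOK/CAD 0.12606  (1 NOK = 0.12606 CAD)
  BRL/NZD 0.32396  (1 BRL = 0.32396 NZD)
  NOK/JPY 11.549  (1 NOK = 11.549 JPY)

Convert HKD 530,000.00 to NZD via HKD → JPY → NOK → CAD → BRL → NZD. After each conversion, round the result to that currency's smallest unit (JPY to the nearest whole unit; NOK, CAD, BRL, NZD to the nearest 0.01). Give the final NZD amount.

HKD 530,000.00 ÷ 0.063811 = JPY 8,305,778
JPY 8,305,778 ÷ 11.549 = NOK 719,177.24
NOK 719,177.24 × 0.12606 = CAD 90,659.48
CAD 90,659.48 ÷ 0.26849 = BRL 337,664.27
BRL 337,664.27 × 0.32396 = NZD 109,389.72

NZD 109,389.72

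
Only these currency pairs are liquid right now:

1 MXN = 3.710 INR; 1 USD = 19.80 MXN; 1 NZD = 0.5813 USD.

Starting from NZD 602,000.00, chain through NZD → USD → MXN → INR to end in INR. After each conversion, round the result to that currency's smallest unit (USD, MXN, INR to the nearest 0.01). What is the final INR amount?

INR 25,706,083.51

NZD 602,000.00 × 0.5813 = USD 349,942.60
USD 349,942.60 × 19.80 = MXN 6,928,863.48
MXN 6,928,863.48 × 3.710 = INR 25,706,083.51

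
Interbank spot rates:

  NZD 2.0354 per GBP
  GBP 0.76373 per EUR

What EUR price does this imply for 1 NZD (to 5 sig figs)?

NZD/EUR = 0.64330

1 NZD ÷ 2.0354 = 0.491304 GBP
0.491304 GBP ÷ 0.76373 = 0.643295 EUR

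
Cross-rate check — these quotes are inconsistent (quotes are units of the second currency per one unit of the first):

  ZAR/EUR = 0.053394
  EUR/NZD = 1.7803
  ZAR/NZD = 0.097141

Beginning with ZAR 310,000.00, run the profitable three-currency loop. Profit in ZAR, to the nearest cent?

Profit: ZAR 6,795.22

Profitable loop is ZAR → NZD → EUR → ZAR:
ZAR 310,000.00 × 0.097141 = NZD 30,113.71
NZD 30,113.71 ÷ 1.7803 = EUR 16,914.96
EUR 16,914.96 ÷ 0.053394 = ZAR 316,795.22
Profit = ZAR 316,795.22 − ZAR 310,000.00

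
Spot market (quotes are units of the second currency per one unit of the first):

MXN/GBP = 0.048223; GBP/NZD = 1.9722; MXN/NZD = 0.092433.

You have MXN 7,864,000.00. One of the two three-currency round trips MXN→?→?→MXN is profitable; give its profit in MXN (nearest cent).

Profitable loop is MXN → GBP → NZD → MXN:
MXN 7,864,000.00 × 0.048223 = GBP 379,225.67
GBP 379,225.67 × 1.9722 = NZD 747,908.87
NZD 747,908.87 ÷ 0.092433 = MXN 8,091,362.07
Profit = MXN 8,091,362.07 − MXN 7,864,000.00

Profit: MXN 227,362.07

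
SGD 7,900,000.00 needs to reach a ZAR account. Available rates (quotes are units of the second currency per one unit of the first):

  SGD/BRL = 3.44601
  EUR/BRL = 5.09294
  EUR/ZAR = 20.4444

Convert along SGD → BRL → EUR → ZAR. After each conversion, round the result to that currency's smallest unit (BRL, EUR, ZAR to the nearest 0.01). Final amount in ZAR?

ZAR 109,282,201.22

SGD 7,900,000.00 × 3.44601 = BRL 27,223,479.00
BRL 27,223,479.00 ÷ 5.09294 = EUR 5,345,336.68
EUR 5,345,336.68 × 20.4444 = ZAR 109,282,201.22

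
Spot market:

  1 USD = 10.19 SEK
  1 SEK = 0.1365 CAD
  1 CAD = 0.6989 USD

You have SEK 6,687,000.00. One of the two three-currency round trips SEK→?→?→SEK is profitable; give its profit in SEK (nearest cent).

Profit: SEK 191,748.76

Profitable loop is SEK → USD → CAD → SEK:
SEK 6,687,000.00 ÷ 10.19 = USD 656,231.60
USD 656,231.60 ÷ 0.6989 = CAD 938,949.21
CAD 938,949.21 ÷ 0.1365 = SEK 6,878,748.76
Profit = SEK 6,878,748.76 − SEK 6,687,000.00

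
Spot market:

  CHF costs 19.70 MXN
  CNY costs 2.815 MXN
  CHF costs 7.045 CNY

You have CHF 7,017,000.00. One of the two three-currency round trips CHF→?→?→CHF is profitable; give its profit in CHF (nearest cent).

Profitable loop is CHF → CNY → MXN → CHF:
CHF 7,017,000.00 × 7.045 = CNY 49,434,765.00
CNY 49,434,765.00 × 2.815 = MXN 139,158,863.47
MXN 139,158,863.47 ÷ 19.70 = CHF 7,063,901.70
Profit = CHF 7,063,901.70 − CHF 7,017,000.00

Profit: CHF 46,901.70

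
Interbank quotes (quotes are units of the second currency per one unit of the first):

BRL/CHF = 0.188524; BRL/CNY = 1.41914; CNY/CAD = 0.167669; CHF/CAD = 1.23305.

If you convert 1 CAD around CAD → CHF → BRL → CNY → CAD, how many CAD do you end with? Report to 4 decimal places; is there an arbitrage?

Around CAD → CHF → BRL → CNY → CAD: 1 ÷ 1.23305 ÷ 0.188524 × 1.41914 × 0.167669 = 1.023601
Product > 1; profitable direction is CAD → CHF → BRL → CNY → CAD.

1.0236 (arbitrage exists)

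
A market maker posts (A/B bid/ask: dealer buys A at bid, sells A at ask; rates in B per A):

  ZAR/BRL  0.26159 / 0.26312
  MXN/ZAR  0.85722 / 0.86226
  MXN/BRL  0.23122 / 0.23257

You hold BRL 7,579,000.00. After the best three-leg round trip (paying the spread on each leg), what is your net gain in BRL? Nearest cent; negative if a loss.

Best loop BRL → ZAR → MXN → BRL:
BRL 7,579,000.00 ÷ 0.26312 (buy ZAR at ask) = ZAR 28,804,347.83
ZAR 28,804,347.83 ÷ 0.86226 (buy MXN at ask) = MXN 33,405,640.79
MXN 33,405,640.79 × 0.23122 (sell MXN at bid) = BRL 7,724,052.26

Net profit: BRL 145,052.26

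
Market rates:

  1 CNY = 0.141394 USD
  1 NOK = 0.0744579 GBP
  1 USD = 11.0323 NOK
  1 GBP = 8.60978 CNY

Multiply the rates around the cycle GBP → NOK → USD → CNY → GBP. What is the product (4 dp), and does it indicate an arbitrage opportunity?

Around GBP → NOK → USD → CNY → GBP: 1 ÷ 0.0744579 ÷ 11.0323 ÷ 0.141394 ÷ 8.60978 = 1.000000
Product ≈ 1 (deviation 0.000%, within rounding noise).

1.0000 (no arbitrage)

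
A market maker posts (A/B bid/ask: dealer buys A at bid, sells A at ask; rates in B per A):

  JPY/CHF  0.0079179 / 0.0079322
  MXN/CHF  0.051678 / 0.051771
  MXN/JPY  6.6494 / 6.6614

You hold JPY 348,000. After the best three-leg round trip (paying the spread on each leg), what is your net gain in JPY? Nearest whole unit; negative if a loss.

Best loop JPY → CHF → MXN → JPY:
JPY 348,000 × 0.0079179 (sell JPY at bid) = CHF 2,755.43
CHF 2,755.43 ÷ 0.051771 (buy MXN at ask) = MXN 53,223.41
MXN 53,223.41 × 6.6494 (sell MXN at bid) = JPY 353,904

Net profit: JPY 5,904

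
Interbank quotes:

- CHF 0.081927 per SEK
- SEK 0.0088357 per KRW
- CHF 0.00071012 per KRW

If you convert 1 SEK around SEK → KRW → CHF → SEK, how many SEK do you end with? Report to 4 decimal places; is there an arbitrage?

Around SEK → KRW → CHF → SEK: 1 ÷ 0.0088357 × 0.00071012 ÷ 0.081927 = 0.980988
Product < 1; profitable direction is SEK → CHF → KRW → SEK.

0.9810 (arbitrage exists)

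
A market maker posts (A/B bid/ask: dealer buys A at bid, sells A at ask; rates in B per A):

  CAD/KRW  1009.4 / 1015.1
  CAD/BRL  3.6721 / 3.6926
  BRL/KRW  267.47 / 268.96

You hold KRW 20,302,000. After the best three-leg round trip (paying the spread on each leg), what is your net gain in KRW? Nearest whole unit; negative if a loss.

Net profit: KRW 331,940

Best loop KRW → BRL → CAD → KRW:
KRW 20,302,000 ÷ 268.96 (buy BRL at ask) = BRL 75,483.34
BRL 75,483.34 ÷ 3.6926 (buy CAD at ask) = CAD 20,441.79
CAD 20,441.79 × 1009.4 (sell CAD at bid) = KRW 20,633,940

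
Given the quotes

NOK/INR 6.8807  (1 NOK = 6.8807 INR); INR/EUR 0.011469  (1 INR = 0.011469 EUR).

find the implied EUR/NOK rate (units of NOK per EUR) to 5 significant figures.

1 EUR ÷ 0.011469 = 87.1916 INR
87.1916 INR ÷ 6.8807 = 12.6719 NOK

EUR/NOK = 12.672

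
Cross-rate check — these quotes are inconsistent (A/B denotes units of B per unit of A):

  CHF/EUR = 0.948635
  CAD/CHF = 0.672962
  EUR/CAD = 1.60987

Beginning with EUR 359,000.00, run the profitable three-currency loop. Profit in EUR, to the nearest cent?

Profitable loop is EUR → CAD → CHF → EUR:
EUR 359,000.00 × 1.60987 = CAD 577,943.33
CAD 577,943.33 × 0.672962 = CHF 388,933.90
CHF 388,933.90 × 0.948635 = EUR 368,956.31
Profit = EUR 368,956.31 − EUR 359,000.00

Profit: EUR 9,956.31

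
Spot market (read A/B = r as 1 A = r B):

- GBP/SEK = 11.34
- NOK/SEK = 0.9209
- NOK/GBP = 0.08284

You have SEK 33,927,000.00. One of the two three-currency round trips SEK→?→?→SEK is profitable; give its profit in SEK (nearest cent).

Profitable loop is SEK → NOK → GBP → SEK:
SEK 33,927,000.00 ÷ 0.9209 = NOK 36,841,133.67
NOK 36,841,133.67 × 0.08284 = GBP 3,051,919.51
GBP 3,051,919.51 × 11.34 = SEK 34,608,767.28
Profit = SEK 34,608,767.28 − SEK 33,927,000.00

Profit: SEK 681,767.28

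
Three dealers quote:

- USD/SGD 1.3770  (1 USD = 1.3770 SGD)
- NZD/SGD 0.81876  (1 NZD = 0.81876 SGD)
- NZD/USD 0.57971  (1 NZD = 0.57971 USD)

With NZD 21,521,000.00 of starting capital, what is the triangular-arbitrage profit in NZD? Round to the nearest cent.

Profit: NZD 552,659.17

Profitable loop is NZD → SGD → USD → NZD:
NZD 21,521,000.00 × 0.81876 = SGD 17,620,533.96
SGD 17,620,533.96 ÷ 1.3770 = USD 12,796,320.96
USD 12,796,320.96 ÷ 0.57971 = NZD 22,073,659.17
Profit = NZD 22,073,659.17 − NZD 21,521,000.00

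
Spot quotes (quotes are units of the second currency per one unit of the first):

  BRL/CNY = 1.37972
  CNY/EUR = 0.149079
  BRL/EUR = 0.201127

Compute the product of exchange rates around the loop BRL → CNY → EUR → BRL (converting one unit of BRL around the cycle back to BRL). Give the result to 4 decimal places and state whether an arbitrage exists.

Around BRL → CNY → EUR → BRL: 1 × 1.37972 × 0.149079 ÷ 0.201127 = 1.022674
Product > 1; profitable direction is BRL → CNY → EUR → BRL.

1.0227 (arbitrage exists)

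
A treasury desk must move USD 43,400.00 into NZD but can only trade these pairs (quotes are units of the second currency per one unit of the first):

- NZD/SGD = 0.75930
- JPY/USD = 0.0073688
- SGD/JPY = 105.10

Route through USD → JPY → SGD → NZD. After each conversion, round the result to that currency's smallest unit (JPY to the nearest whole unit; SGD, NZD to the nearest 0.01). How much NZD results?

USD 43,400.00 ÷ 0.0073688 = JPY 5,889,697
JPY 5,889,697 ÷ 105.10 = SGD 56,038.98
SGD 56,038.98 ÷ 0.75930 = NZD 73,803.48

NZD 73,803.48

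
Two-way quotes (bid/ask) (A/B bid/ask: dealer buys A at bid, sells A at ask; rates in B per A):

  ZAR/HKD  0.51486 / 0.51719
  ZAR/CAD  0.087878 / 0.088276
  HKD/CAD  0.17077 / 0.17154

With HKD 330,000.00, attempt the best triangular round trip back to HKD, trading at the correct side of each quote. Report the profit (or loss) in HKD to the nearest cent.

Best loop HKD → CAD → ZAR → HKD:
HKD 330,000.00 × 0.17077 (sell HKD at bid) = CAD 56,354.10
CAD 56,354.10 ÷ 0.088276 (buy ZAR at ask) = ZAR 638,385.29
ZAR 638,385.29 × 0.51486 (sell ZAR at bid) = HKD 328,679.05

Net result: HKD -1,320.95 (no profitable arbitrage after spreads)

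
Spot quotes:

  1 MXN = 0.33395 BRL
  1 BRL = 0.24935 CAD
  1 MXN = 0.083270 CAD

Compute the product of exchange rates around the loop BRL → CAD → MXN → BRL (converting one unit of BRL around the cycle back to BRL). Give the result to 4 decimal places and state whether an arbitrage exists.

1.0000 (no arbitrage)

Around BRL → CAD → MXN → BRL: 1 × 0.24935 ÷ 0.083270 × 0.33395 = 1.000005
Product ≈ 1 (deviation 0.001%, within rounding noise).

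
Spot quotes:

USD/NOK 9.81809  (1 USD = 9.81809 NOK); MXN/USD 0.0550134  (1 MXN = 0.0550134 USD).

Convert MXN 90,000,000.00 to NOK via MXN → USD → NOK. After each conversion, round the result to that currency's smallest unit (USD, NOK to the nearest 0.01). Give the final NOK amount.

MXN 90,000,000.00 × 0.0550134 = USD 4,951,206.00
USD 4,951,206.00 × 9.81809 = NOK 48,611,386.12

NOK 48,611,386.12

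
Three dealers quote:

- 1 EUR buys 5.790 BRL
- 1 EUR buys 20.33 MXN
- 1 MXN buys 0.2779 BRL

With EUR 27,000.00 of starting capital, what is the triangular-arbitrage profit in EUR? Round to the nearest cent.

Profitable loop is EUR → BRL → MXN → EUR:
EUR 27,000.00 × 5.790 = BRL 156,330.00
BRL 156,330.00 ÷ 0.2779 = MXN 562,540.48
MXN 562,540.48 ÷ 20.33 = EUR 27,670.46
Profit = EUR 27,670.46 − EUR 27,000.00

Profit: EUR 670.46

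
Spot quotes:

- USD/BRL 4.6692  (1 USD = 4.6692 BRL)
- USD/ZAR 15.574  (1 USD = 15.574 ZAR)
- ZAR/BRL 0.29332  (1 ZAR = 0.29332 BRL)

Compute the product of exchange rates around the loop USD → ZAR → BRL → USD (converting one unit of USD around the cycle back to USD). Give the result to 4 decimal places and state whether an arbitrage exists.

Around USD → ZAR → BRL → USD: 1 × 15.574 × 0.29332 ÷ 4.6692 = 0.978362
Product < 1; profitable direction is USD → BRL → ZAR → USD.

0.9784 (arbitrage exists)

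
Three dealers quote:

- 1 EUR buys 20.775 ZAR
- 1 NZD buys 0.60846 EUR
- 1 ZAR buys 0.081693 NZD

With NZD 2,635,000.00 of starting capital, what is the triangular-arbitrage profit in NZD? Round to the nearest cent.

Profit: NZD 86,062.58

Profitable loop is NZD → EUR → ZAR → NZD:
NZD 2,635,000.00 × 0.60846 = EUR 1,603,292.10
EUR 1,603,292.10 × 20.775 = ZAR 33,308,393.38
ZAR 33,308,393.38 × 0.081693 = NZD 2,721,062.58
Profit = NZD 2,721,062.58 − NZD 2,635,000.00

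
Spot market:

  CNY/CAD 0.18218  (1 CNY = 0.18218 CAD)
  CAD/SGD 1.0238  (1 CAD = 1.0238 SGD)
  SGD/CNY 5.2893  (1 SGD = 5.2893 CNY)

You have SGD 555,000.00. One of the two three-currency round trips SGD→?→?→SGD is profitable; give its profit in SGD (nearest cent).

Profit: SGD 7,573.10

Profitable loop is SGD → CAD → CNY → SGD:
SGD 555,000.00 ÷ 1.0238 = CAD 542,098.07
CAD 542,098.07 ÷ 0.18218 = CNY 2,975,617.88
CNY 2,975,617.88 ÷ 5.2893 = SGD 562,573.10
Profit = SGD 562,573.10 − SGD 555,000.00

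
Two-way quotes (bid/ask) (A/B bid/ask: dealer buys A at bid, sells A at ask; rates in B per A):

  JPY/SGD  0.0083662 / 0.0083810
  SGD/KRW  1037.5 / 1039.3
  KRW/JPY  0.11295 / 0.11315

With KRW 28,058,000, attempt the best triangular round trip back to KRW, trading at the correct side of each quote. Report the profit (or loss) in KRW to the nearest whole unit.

Best loop KRW → SGD → JPY → KRW:
KRW 28,058,000 ÷ 1039.3 (buy SGD at ask) = SGD 26,997.02
SGD 26,997.02 ÷ 0.0083810 (buy JPY at ask) = JPY 3,221,217
JPY 3,221,217 ÷ 0.11315 (buy KRW at ask) = KRW 28,468,552

Net profit: KRW 410,552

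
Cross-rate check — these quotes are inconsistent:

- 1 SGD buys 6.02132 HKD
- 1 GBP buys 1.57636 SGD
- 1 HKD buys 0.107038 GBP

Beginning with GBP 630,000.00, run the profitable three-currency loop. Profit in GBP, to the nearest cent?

Profit: GBP 10,067.31

Profitable loop is GBP → SGD → HKD → GBP:
GBP 630,000.00 × 1.57636 = SGD 993,106.80
SGD 993,106.80 × 6.02132 = HKD 5,979,813.84
HKD 5,979,813.84 × 0.107038 = GBP 640,067.31
Profit = GBP 640,067.31 − GBP 630,000.00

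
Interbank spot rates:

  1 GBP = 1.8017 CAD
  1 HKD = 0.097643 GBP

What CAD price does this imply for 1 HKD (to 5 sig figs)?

1 HKD × 0.097643 = 0.097643 GBP
0.097643 GBP × 1.8017 = 0.175923 CAD

HKD/CAD = 0.17592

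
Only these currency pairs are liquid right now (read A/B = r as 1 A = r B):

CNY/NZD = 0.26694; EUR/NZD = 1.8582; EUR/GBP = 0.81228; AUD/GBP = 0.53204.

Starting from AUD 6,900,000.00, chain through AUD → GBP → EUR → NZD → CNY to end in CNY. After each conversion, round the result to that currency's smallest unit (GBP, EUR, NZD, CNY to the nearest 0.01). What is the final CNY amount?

AUD 6,900,000.00 × 0.53204 = GBP 3,671,076.00
GBP 3,671,076.00 ÷ 0.81228 = EUR 4,519,471.12
EUR 4,519,471.12 × 1.8582 = NZD 8,398,081.24
NZD 8,398,081.24 ÷ 0.26694 = CNY 31,460,557.58

CNY 31,460,557.58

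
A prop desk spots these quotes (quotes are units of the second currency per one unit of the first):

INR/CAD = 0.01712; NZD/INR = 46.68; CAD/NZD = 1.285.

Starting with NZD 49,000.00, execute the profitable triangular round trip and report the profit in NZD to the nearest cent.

Profitable loop is NZD → INR → CAD → NZD:
NZD 49,000.00 × 46.68 = INR 2,287,320.00
INR 2,287,320.00 × 0.01712 = CAD 39,158.92
CAD 39,158.92 × 1.285 = NZD 50,319.21
Profit = NZD 50,319.21 − NZD 49,000.00

Profit: NZD 1,319.21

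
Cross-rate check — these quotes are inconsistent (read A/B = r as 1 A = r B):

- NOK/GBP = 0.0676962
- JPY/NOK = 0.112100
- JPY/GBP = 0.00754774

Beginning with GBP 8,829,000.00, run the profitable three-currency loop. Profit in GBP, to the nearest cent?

Profit: GBP 47,964.62

Profitable loop is GBP → JPY → NOK → GBP:
GBP 8,829,000.00 ÷ 0.00754774 = JPY 1,169,754,125
JPY 1,169,754,125 × 0.112100 = NOK 131,129,437.42
NOK 131,129,437.42 × 0.0676962 = GBP 8,876,964.62
Profit = GBP 8,876,964.62 − GBP 8,829,000.00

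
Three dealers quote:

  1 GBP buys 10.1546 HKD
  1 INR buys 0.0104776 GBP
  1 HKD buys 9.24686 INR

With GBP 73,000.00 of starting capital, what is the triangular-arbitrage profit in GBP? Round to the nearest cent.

Profitable loop is GBP → INR → HKD → GBP:
GBP 73,000.00 ÷ 0.0104776 = INR 6,967,244.41
INR 6,967,244.41 ÷ 9.24686 = HKD 753,471.38
HKD 753,471.38 ÷ 10.1546 = GBP 74,200.01
Profit = GBP 74,200.01 − GBP 73,000.00

Profit: GBP 1,200.01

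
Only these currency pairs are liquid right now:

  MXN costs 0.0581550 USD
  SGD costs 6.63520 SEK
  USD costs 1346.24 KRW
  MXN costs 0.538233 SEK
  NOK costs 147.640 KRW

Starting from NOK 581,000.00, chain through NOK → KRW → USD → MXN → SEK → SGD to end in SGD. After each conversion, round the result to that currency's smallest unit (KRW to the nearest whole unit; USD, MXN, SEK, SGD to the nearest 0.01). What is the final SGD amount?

SGD 88,876.50

NOK 581,000.00 × 147.640 = KRW 85,778,840
KRW 85,778,840 ÷ 1346.24 = USD 63,717.35
USD 63,717.35 ÷ 0.0581550 = MXN 1,095,646.98
MXN 1,095,646.98 × 0.538233 = SEK 589,713.36
SEK 589,713.36 ÷ 6.63520 = SGD 88,876.50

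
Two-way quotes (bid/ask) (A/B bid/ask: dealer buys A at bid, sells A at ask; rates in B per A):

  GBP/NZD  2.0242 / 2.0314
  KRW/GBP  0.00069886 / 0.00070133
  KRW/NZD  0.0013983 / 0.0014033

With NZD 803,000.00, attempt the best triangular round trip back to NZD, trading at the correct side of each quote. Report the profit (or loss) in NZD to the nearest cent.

Best loop NZD → KRW → GBP → NZD:
NZD 803,000.00 ÷ 0.0014033 (buy KRW at ask) = KRW 572,222,618
KRW 572,222,618 × 0.00069886 (sell KRW at bid) = GBP 399,903.50
GBP 399,903.50 × 2.0242 (sell GBP at bid) = NZD 809,484.66

Net profit: NZD 6,484.66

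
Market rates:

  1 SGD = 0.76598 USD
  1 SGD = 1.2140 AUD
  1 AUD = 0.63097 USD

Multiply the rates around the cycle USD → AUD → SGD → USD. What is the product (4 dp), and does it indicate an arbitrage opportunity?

1.0000 (no arbitrage)

Around USD → AUD → SGD → USD: 1 ÷ 0.63097 ÷ 1.2140 × 0.76598 = 0.999977
Product ≈ 1 (deviation 0.002%, within rounding noise).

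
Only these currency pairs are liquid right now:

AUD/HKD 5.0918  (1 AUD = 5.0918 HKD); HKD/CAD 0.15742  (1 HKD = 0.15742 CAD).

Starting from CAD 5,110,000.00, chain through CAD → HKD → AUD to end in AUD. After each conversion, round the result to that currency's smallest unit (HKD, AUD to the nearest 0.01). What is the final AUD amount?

AUD 6,375,138.96

CAD 5,110,000.00 ÷ 0.15742 = HKD 32,460,932.54
HKD 32,460,932.54 ÷ 5.0918 = AUD 6,375,138.96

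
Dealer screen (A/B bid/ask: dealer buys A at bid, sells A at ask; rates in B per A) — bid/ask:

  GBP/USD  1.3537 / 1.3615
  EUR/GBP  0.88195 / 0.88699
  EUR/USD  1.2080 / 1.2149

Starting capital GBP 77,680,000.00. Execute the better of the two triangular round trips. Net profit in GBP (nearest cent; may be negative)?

Net profit: GBP 23,357.00

Best loop GBP → EUR → USD → GBP:
GBP 77,680,000.00 ÷ 0.88699 (buy EUR at ask) = EUR 87,577,086.55
EUR 87,577,086.55 × 1.2080 (sell EUR at bid) = USD 105,793,120.55
USD 105,793,120.55 ÷ 1.3615 (buy GBP at ask) = GBP 77,703,357.00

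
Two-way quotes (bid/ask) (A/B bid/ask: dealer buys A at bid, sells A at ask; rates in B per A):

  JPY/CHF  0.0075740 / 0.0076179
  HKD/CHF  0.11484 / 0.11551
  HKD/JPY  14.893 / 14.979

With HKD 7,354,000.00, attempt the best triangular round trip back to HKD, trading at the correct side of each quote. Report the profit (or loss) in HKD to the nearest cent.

Net profit: HKD 47,141.73

Best loop HKD → CHF → JPY → HKD:
HKD 7,354,000.00 × 0.11484 (sell HKD at bid) = CHF 844,533.36
CHF 844,533.36 ÷ 0.0076179 (buy JPY at ask) = JPY 110,861,702
JPY 110,861,702 ÷ 14.979 (buy HKD at ask) = HKD 7,401,141.73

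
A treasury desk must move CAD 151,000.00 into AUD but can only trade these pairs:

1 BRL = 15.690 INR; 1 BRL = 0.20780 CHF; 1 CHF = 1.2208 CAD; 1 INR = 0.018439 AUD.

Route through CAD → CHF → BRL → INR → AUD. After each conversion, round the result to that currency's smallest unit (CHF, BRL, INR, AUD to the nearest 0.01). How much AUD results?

AUD 172,205.56

CAD 151,000.00 ÷ 1.2208 = CHF 123,689.38
CHF 123,689.38 ÷ 0.20780 = BRL 595,232.82
BRL 595,232.82 × 15.690 = INR 9,339,202.95
INR 9,339,202.95 × 0.018439 = AUD 172,205.56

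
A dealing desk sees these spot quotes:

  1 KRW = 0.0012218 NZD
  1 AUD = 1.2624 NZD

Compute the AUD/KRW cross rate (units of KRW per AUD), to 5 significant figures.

1 AUD × 1.2624 = 1.2624 NZD
1.2624 NZD ÷ 0.0012218 = 1033.23 KRW

AUD/KRW = 1033.2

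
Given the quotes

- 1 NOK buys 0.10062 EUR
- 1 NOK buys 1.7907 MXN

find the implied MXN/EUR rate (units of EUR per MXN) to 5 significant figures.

1 MXN ÷ 1.7907 = 0.558441 NOK
0.558441 NOK × 0.10062 = 0.0561903 EUR

MXN/EUR = 0.056190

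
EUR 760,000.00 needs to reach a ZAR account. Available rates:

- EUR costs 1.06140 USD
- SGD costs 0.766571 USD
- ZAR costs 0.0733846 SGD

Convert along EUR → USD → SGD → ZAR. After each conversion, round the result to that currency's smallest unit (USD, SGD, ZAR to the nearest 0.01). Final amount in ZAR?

EUR 760,000.00 × 1.06140 = USD 806,664.00
USD 806,664.00 ÷ 0.766571 = SGD 1,052,301.74
SGD 1,052,301.74 ÷ 0.0733846 = ZAR 14,339,544.54

ZAR 14,339,544.54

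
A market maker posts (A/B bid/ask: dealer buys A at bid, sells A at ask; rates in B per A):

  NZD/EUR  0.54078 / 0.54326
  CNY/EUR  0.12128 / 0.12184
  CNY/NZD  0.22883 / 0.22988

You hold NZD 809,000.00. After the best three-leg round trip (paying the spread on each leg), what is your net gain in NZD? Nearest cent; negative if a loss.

Best loop NZD → EUR → CNY → NZD:
NZD 809,000.00 × 0.54078 (sell NZD at bid) = EUR 437,491.02
EUR 437,491.02 ÷ 0.12184 (buy CNY at ask) = CNY 3,590,701.08
CNY 3,590,701.08 × 0.22883 (sell CNY at bid) = NZD 821,660.13

Net profit: NZD 12,660.13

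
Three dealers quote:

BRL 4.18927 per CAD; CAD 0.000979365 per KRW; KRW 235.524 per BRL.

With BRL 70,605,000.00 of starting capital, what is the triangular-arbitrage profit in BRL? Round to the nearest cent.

Profit: BRL 2,461,340.73

Profitable loop is BRL → CAD → KRW → BRL:
BRL 70,605,000.00 ÷ 4.18927 = CAD 16,853,771.66
CAD 16,853,771.66 ÷ 0.000979365 = KRW 17,208,876,833
KRW 17,208,876,833 ÷ 235.524 = BRL 73,066,340.73
Profit = BRL 73,066,340.73 − BRL 70,605,000.00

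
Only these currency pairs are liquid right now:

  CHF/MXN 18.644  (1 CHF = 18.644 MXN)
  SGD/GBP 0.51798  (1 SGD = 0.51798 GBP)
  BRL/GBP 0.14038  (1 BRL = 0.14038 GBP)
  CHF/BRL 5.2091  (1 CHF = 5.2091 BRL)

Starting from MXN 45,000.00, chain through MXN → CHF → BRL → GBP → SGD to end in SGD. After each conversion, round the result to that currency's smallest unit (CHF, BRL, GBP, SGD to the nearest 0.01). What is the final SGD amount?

SGD 3,407.45

MXN 45,000.00 ÷ 18.644 = CHF 2,413.65
CHF 2,413.65 × 5.2091 = BRL 12,572.94
BRL 12,572.94 × 0.14038 = GBP 1,764.99
GBP 1,764.99 ÷ 0.51798 = SGD 3,407.45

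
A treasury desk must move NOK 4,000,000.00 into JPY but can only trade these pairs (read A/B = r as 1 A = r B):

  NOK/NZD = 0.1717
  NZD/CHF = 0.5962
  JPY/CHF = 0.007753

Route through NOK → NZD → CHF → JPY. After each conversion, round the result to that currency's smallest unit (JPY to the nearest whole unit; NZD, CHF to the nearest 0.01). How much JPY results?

NOK 4,000,000.00 × 0.1717 = NZD 686,800.00
NZD 686,800.00 × 0.5962 = CHF 409,470.16
CHF 409,470.16 ÷ 0.007753 = JPY 52,814,415

JPY 52,814,415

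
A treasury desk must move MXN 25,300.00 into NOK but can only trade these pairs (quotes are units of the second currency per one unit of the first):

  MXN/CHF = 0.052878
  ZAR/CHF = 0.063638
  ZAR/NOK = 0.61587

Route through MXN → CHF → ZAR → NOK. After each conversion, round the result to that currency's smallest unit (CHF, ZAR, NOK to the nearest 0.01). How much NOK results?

NOK 12,946.94

MXN 25,300.00 × 0.052878 = CHF 1,337.81
CHF 1,337.81 ÷ 0.063638 = ZAR 21,022.19
ZAR 21,022.19 × 0.61587 = NOK 12,946.94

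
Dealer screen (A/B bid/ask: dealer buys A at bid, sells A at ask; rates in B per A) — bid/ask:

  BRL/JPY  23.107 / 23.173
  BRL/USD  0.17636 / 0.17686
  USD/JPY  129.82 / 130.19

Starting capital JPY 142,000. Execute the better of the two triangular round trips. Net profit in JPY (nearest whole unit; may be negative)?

Best loop JPY → USD → BRL → JPY:
JPY 142,000 ÷ 130.19 (buy USD at ask) = USD 1,090.71
USD 1,090.71 ÷ 0.17686 (buy BRL at ask) = BRL 6,167.10
BRL 6,167.10 × 23.107 (sell BRL at bid) = JPY 142,503

Net profit: JPY 503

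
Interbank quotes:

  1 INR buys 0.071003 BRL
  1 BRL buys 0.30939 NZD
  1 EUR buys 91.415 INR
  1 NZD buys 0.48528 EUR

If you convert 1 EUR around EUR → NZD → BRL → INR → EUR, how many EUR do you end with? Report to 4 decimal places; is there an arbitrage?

1.0261 (arbitrage exists)

Around EUR → NZD → BRL → INR → EUR: 1 ÷ 0.48528 ÷ 0.30939 ÷ 0.071003 ÷ 91.415 = 1.026141
Product > 1; profitable direction is EUR → NZD → BRL → INR → EUR.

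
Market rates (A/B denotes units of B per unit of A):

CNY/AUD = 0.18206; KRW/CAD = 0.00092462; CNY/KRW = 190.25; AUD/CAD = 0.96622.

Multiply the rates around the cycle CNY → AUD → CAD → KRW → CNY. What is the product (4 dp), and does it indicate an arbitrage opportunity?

Around CNY → AUD → CAD → KRW → CNY: 1 × 0.18206 × 0.96622 ÷ 0.00092462 ÷ 190.25 = 1.000006
Product ≈ 1 (deviation 0.001%, within rounding noise).

1.0000 (no arbitrage)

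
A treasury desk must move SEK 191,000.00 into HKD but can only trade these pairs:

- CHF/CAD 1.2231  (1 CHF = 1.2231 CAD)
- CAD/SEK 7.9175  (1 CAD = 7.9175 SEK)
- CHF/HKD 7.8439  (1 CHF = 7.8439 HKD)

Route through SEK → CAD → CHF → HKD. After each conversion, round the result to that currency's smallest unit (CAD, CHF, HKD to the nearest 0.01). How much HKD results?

HKD 154,708.93

SEK 191,000.00 ÷ 7.9175 = CAD 24,123.78
CAD 24,123.78 ÷ 1.2231 = CHF 19,723.47
CHF 19,723.47 × 7.8439 = HKD 154,708.93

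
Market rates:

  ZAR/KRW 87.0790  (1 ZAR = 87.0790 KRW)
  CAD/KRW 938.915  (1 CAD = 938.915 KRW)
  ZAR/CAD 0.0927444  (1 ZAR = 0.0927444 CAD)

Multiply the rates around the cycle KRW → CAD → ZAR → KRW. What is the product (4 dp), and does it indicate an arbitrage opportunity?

1.0000 (no arbitrage)

Around KRW → CAD → ZAR → KRW: 1 ÷ 938.915 ÷ 0.0927444 × 87.0790 = 0.999999
Product ≈ 1 (deviation 0.000%, within rounding noise).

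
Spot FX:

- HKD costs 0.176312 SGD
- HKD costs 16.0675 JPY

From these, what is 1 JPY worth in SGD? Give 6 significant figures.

JPY/SGD = 0.0109732

1 JPY ÷ 16.0675 = 0.0622374 HKD
0.0622374 HKD × 0.176312 = 0.0109732 SGD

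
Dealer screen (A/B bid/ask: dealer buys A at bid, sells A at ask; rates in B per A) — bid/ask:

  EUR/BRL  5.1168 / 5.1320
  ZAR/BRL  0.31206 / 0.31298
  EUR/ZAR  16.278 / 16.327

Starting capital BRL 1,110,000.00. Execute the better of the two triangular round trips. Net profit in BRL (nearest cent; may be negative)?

Net profit: BRL 1,471.78

Best loop BRL → ZAR → EUR → BRL:
BRL 1,110,000.00 ÷ 0.31298 (buy ZAR at ask) = ZAR 3,546,552.50
ZAR 3,546,552.50 ÷ 16.327 (buy EUR at ask) = EUR 217,220.10
EUR 217,220.10 × 5.1168 (sell EUR at bid) = BRL 1,111,471.78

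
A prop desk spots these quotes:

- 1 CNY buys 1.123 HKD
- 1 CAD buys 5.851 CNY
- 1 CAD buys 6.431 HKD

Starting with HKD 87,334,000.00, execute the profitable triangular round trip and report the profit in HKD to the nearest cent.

Profit: HKD 1,896,781.49

Profitable loop is HKD → CAD → CNY → HKD:
HKD 87,334,000.00 ÷ 6.431 = CAD 13,580,158.61
CAD 13,580,158.61 × 5.851 = CNY 79,457,508.01
CNY 79,457,508.01 × 1.123 = HKD 89,230,781.49
Profit = HKD 89,230,781.49 − HKD 87,334,000.00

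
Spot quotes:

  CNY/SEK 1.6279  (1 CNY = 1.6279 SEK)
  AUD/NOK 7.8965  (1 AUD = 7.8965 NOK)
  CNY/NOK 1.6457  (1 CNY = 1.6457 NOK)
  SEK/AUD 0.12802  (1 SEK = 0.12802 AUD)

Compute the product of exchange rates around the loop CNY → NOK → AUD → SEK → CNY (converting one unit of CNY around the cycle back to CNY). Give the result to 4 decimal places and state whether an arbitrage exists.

Around CNY → NOK → AUD → SEK → CNY: 1 × 1.6457 ÷ 7.8965 ÷ 0.12802 ÷ 1.6279 = 1.000024
Product ≈ 1 (deviation 0.002%, within rounding noise).

1.0000 (no arbitrage)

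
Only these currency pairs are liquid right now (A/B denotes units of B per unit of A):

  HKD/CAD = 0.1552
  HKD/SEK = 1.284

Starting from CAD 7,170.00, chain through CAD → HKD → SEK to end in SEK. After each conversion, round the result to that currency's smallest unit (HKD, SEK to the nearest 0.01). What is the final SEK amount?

SEK 59,318.81

CAD 7,170.00 ÷ 0.1552 = HKD 46,198.45
HKD 46,198.45 × 1.284 = SEK 59,318.81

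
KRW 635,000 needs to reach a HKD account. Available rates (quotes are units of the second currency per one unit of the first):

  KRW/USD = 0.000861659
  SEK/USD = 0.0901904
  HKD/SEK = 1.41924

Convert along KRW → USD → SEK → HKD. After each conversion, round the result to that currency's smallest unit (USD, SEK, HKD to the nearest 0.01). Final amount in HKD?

HKD 4,274.55

KRW 635,000 × 0.000861659 = USD 547.15
USD 547.15 ÷ 0.0901904 = SEK 6,066.61
SEK 6,066.61 ÷ 1.41924 = HKD 4,274.55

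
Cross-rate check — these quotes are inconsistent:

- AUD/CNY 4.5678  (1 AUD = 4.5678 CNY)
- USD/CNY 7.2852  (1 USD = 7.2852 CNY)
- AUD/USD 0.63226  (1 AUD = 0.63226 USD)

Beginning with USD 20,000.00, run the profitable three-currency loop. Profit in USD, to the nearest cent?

Profit: USD 167.87

Profitable loop is USD → CNY → AUD → USD:
USD 20,000.00 × 7.2852 = CNY 145,704.00
CNY 145,704.00 ÷ 4.5678 = AUD 31,898.07
AUD 31,898.07 × 0.63226 = USD 20,167.87
Profit = USD 20,167.87 − USD 20,000.00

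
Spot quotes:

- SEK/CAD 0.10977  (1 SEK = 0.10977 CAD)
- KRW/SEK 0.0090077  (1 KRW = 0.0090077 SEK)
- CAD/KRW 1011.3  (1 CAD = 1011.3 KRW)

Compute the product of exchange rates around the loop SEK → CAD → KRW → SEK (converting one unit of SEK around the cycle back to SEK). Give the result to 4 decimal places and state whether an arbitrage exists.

0.9999 (no arbitrage)

Around SEK → CAD → KRW → SEK: 1 × 0.10977 × 1011.3 × 0.0090077 = 0.999948
Product ≈ 1 (deviation 0.005%, within rounding noise).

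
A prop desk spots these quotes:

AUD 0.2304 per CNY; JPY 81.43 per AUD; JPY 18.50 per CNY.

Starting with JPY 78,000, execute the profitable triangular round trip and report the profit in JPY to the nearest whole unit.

Profit: JPY 1,102

Profitable loop is JPY → CNY → AUD → JPY:
JPY 78,000 ÷ 18.50 = CNY 4,216.22
CNY 4,216.22 × 0.2304 = AUD 971.42
AUD 971.42 × 81.43 = JPY 79,102
Profit = JPY 79,102 − JPY 78,000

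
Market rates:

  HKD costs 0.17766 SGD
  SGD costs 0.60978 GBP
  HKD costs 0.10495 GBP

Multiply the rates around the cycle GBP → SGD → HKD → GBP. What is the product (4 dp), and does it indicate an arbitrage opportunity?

0.9688 (arbitrage exists)

Around GBP → SGD → HKD → GBP: 1 ÷ 0.60978 ÷ 0.17766 × 0.10495 = 0.968768
Product < 1; profitable direction is GBP → HKD → SGD → GBP.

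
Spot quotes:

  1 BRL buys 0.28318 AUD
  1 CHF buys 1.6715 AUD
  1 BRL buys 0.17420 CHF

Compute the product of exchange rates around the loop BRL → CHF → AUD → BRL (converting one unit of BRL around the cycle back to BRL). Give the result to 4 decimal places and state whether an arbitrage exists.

Around BRL → CHF → AUD → BRL: 1 × 0.17420 × 1.6715 ÷ 0.28318 = 1.028234
Product > 1; profitable direction is BRL → CHF → AUD → BRL.

1.0282 (arbitrage exists)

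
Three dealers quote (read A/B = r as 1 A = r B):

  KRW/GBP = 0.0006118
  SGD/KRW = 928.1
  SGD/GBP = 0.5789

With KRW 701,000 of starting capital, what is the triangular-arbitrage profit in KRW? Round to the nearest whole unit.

Profit: KRW 13,689

Profitable loop is KRW → SGD → GBP → KRW:
KRW 701,000 ÷ 928.1 = SGD 755.31
SGD 755.31 × 0.5789 = GBP 437.25
GBP 437.25 ÷ 0.0006118 = KRW 714,689
Profit = KRW 714,689 − KRW 701,000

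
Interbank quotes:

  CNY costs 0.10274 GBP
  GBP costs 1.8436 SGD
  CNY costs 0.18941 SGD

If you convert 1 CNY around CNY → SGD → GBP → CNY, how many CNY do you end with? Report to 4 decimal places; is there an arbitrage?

1.0000 (no arbitrage)

Around CNY → SGD → GBP → CNY: 1 × 0.18941 ÷ 1.8436 ÷ 0.10274 = 0.999992
Product ≈ 1 (deviation 0.001%, within rounding noise).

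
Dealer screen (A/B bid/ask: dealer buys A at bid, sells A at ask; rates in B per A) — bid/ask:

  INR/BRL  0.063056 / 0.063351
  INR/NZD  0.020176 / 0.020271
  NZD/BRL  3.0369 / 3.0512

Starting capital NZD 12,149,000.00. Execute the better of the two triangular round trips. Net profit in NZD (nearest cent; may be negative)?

Net profit: NZD 236,715.51

Best loop NZD → INR → BRL → NZD:
NZD 12,149,000.00 ÷ 0.020271 (buy INR at ask) = INR 599,329,090.82
INR 599,329,090.82 × 0.063056 (sell INR at bid) = BRL 37,791,295.15
BRL 37,791,295.15 ÷ 3.0512 (buy NZD at ask) = NZD 12,385,715.51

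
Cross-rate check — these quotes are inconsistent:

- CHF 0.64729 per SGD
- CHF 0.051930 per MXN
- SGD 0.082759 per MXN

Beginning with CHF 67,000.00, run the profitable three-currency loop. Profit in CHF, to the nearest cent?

Profitable loop is CHF → MXN → SGD → CHF:
CHF 67,000.00 ÷ 0.051930 = MXN 1,290,198.34
MXN 1,290,198.34 × 0.082759 = SGD 106,775.52
SGD 106,775.52 × 0.64729 = CHF 69,114.73
Profit = CHF 69,114.73 − CHF 67,000.00

Profit: CHF 2,114.73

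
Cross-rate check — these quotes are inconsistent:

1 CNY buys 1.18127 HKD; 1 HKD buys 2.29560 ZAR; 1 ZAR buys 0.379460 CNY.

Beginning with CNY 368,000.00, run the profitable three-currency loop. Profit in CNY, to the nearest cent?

Profitable loop is CNY → HKD → ZAR → CNY:
CNY 368,000.00 × 1.18127 = HKD 434,707.36
HKD 434,707.36 × 2.29560 = ZAR 997,914.22
ZAR 997,914.22 × 0.379460 = CNY 378,668.53
Profit = CNY 378,668.53 − CNY 368,000.00

Profit: CNY 10,668.53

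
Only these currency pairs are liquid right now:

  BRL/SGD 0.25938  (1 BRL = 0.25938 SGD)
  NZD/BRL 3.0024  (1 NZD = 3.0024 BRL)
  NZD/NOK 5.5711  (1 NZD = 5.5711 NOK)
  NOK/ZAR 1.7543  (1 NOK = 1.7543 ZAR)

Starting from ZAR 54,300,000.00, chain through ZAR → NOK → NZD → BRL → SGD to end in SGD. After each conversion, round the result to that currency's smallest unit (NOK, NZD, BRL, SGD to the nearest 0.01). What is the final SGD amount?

ZAR 54,300,000.00 ÷ 1.7543 = NOK 30,952,516.67
NOK 30,952,516.67 ÷ 5.5711 = NZD 5,555,907.57
NZD 5,555,907.57 × 3.0024 = BRL 16,681,056.89
BRL 16,681,056.89 × 0.25938 = SGD 4,326,732.54

SGD 4,326,732.54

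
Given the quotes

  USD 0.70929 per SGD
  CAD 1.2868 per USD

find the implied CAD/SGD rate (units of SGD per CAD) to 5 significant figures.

CAD/SGD = 1.0956

1 CAD ÷ 1.2868 = 0.777122 USD
0.777122 USD ÷ 0.70929 = 1.09563 SGD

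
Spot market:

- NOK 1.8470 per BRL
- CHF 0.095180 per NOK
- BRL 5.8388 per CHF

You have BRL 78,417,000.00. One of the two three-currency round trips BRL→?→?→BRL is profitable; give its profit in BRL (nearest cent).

Profit: BRL 2,073,832.41

Profitable loop is BRL → NOK → CHF → BRL:
BRL 78,417,000.00 × 1.8470 = NOK 144,836,199.00
NOK 144,836,199.00 × 0.095180 = CHF 13,785,509.42
CHF 13,785,509.42 × 5.8388 = BRL 80,490,832.41
Profit = BRL 80,490,832.41 − BRL 78,417,000.00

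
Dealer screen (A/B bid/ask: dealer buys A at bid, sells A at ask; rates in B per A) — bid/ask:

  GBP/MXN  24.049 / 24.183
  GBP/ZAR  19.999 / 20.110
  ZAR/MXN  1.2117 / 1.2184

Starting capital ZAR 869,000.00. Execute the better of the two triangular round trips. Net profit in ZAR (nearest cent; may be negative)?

Net profit: ZAR 1,789.11

Best loop ZAR → MXN → GBP → ZAR:
ZAR 869,000.00 × 1.2117 (sell ZAR at bid) = MXN 1,052,967.30
MXN 1,052,967.30 ÷ 24.183 (buy GBP at ask) = GBP 43,541.63
GBP 43,541.63 × 19.999 (sell GBP at bid) = ZAR 870,789.11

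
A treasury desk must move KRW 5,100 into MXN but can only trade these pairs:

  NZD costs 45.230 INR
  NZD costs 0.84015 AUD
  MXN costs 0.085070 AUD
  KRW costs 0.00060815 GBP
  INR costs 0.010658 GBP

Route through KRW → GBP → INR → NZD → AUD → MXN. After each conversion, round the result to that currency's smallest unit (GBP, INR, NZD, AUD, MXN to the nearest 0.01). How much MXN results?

MXN 63.48

KRW 5,100 × 0.00060815 = GBP 3.10
GBP 3.10 ÷ 0.010658 = INR 290.86
INR 290.86 ÷ 45.230 = NZD 6.43
NZD 6.43 × 0.84015 = AUD 5.40
AUD 5.40 ÷ 0.085070 = MXN 63.48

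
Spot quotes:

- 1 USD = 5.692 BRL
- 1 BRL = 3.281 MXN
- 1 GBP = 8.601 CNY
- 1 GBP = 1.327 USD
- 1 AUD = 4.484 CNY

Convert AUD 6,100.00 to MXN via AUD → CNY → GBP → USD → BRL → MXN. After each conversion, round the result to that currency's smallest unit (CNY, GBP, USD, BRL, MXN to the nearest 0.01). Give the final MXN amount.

AUD 6,100.00 × 4.484 = CNY 27,352.40
CNY 27,352.40 ÷ 8.601 = GBP 3,180.14
GBP 3,180.14 × 1.327 = USD 4,220.05
USD 4,220.05 × 5.692 = BRL 24,020.52
BRL 24,020.52 × 3.281 = MXN 78,811.33

MXN 78,811.33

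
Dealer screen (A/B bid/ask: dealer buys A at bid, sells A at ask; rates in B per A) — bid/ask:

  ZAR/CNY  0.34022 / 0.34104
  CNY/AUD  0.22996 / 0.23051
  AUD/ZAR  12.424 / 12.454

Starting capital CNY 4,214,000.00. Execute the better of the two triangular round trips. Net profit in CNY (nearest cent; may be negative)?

Best loop CNY → ZAR → AUD → CNY:
CNY 4,214,000.00 ÷ 0.34104 (buy ZAR at ask) = ZAR 12,356,321.84
ZAR 12,356,321.84 ÷ 12.454 (buy AUD at ask) = AUD 992,156.88
AUD 992,156.88 ÷ 0.23051 (buy CNY at ask) = CNY 4,304,181.53

Net profit: CNY 90,181.53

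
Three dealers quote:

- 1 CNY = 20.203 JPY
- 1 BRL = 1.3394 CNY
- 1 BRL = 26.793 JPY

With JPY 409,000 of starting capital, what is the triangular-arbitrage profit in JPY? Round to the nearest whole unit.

Profitable loop is JPY → BRL → CNY → JPY:
JPY 409,000 ÷ 26.793 = BRL 15,265.18
BRL 15,265.18 × 1.3394 = CNY 20,446.18
CNY 20,446.18 × 20.203 = JPY 413,074
Profit = JPY 413,074 − JPY 409,000

Profit: JPY 4,074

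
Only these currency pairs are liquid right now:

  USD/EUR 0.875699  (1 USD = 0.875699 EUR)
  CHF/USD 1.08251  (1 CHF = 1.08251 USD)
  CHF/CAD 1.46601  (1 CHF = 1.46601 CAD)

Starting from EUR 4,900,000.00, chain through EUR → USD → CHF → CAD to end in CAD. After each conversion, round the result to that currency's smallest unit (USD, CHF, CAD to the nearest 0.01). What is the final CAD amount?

CAD 7,577,854.14

EUR 4,900,000.00 ÷ 0.875699 = USD 5,595,529.97
USD 5,595,529.97 ÷ 1.08251 = CHF 5,169,033.05
CHF 5,169,033.05 × 1.46601 = CAD 7,577,854.14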